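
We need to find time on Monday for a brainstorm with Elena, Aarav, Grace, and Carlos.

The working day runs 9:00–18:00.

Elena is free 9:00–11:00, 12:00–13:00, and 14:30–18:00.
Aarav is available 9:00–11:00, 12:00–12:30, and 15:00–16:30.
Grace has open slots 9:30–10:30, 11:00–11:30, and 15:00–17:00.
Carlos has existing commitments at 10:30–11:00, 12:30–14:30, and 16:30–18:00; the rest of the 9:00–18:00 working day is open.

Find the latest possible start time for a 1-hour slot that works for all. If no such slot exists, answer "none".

Carlos free within 09:00–18:00: 09:00–10:30, 11:00–12:30, 14:30–16:30.
Elena ∩ Aarav: 09:00–11:00, 12:00–12:30, 15:00–16:30.
Elena ∩ Aarav ∩ Grace: 09:30–10:30, 15:00–16:30.
Elena ∩ Aarav ∩ Grace ∩ Carlos: 09:30–10:30, 15:00–16:30.
Windows ≥ 60 min: 09:30–10:30, 15:00–16:30.
Latest start in the last window 15:00–16:30 is 16:30 − 60 min = 15:30.

15:30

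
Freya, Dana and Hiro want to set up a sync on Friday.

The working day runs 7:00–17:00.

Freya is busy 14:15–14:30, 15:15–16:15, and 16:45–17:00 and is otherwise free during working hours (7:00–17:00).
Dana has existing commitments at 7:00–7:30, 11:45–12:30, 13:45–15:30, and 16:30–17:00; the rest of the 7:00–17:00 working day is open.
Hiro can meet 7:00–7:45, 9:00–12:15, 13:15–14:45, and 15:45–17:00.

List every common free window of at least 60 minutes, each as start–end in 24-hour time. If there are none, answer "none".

Freya free within 07:00–17:00: 07:00–14:15, 14:30–15:15, 16:15–16:45.
Dana free within 07:00–17:00: 07:30–11:45, 12:30–13:45, 15:30–16:30.
Freya ∩ Dana: 07:30–11:45, 12:30–13:45, 16:15–16:30.
Freya ∩ Dana ∩ Hiro: 07:30–07:45, 09:00–11:45, 13:15–13:45, 16:15–16:30.
Windows ≥ 60 min: 09:00–11:45.

09:00–11:45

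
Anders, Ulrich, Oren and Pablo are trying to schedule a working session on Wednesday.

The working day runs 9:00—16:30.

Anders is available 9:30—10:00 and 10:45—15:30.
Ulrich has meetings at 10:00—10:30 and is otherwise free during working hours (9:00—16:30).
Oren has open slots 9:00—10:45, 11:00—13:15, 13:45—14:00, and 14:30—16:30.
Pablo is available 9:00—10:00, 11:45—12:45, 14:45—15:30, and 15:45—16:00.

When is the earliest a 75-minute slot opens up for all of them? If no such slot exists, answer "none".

Ulrich free within 09:00–16:30: 09:00–10:00, 10:30–16:30.
Anders ∩ Ulrich: 09:30–10:00, 10:45–15:30.
Anders ∩ Ulrich ∩ Oren: 09:30–10:00, 11:00–13:15, 13:45–14:00, 14:30–15:30.
Anders ∩ Ulrich ∩ Oren ∩ Pablo: 09:30–10:00, 11:45–12:45, 14:45–15:30.
Windows ≥ 75 min: (none).

none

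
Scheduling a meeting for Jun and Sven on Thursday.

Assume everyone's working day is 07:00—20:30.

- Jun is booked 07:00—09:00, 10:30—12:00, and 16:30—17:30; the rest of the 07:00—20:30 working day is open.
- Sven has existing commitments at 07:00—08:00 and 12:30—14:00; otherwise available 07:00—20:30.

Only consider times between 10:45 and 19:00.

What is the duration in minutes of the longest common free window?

150 minutes

Jun free within 07:00–20:30: 09:00–10:30, 12:00–16:30, 17:30–20:30.
Sven free within 07:00–20:30: 08:00–12:30, 14:00–20:30.
Jun ∩ Sven: 09:00–10:30, 12:00–12:30, 14:00–16:30, 17:30–20:30.
Restricted to 10:45–19:00: 12:00–12:30, 14:00–16:30, 17:30–19:00.
Common window lengths: 30, 150, 90 min; longest is 150.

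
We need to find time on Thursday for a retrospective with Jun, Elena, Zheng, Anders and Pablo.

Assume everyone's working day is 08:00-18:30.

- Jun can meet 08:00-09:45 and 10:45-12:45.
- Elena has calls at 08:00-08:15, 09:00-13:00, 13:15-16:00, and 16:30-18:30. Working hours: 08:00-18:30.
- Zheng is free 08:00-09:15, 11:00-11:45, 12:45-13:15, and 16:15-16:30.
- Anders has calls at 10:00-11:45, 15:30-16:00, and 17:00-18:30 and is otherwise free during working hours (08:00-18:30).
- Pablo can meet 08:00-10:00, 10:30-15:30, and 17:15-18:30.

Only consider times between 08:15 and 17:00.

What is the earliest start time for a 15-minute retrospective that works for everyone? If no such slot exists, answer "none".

08:15

Elena free within 08:00–18:30: 08:15–09:00, 13:00–13:15, 16:00–16:30.
Anders free within 08:00–18:30: 08:00–10:00, 11:45–15:30, 16:00–17:00.
Jun ∩ Elena: 08:15–09:00.
Jun ∩ Elena ∩ Zheng: 08:15–09:00.
Jun ∩ Elena ∩ Zheng ∩ Anders: 08:15–09:00.
Jun ∩ Elena ∩ Zheng ∩ Anders ∩ Pablo: 08:15–09:00.
Restricted to 08:15–17:00: 08:15–09:00.
Windows ≥ 15 min: 08:15–09:00.
Earliest such window starts at 08:15.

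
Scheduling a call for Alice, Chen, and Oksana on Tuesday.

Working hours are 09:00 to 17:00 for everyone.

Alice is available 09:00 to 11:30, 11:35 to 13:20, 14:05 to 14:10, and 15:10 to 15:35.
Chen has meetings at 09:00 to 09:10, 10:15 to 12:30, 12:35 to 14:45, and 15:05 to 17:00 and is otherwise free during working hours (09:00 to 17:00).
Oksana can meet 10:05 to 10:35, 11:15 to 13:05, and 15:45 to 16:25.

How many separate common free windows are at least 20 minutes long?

0

Chen free within 09:00–17:00: 09:10–10:15, 12:30–12:35, 14:45–15:05.
Alice ∩ Chen: 09:10–10:15, 12:30–12:35.
Alice ∩ Chen ∩ Oksana: 10:05–10:15, 12:30–12:35.
Windows ≥ 20 min: (none).
That's 0 windows.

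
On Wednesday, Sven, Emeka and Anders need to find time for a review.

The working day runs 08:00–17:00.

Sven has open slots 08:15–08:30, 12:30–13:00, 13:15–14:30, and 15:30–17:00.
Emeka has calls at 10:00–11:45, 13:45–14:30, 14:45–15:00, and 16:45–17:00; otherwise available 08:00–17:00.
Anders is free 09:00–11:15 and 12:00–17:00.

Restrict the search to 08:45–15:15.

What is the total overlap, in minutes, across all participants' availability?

Emeka free within 08:00–17:00: 08:00–10:00, 11:45–13:45, 14:30–14:45, 15:00–16:45.
Sven ∩ Emeka: 08:15–08:30, 12:30–13:00, 13:15–13:45, 15:30–16:45.
Sven ∩ Emeka ∩ Anders: 12:30–13:00, 13:15–13:45, 15:30–16:45.
Restricted to 08:45–15:15: 12:30–13:00, 13:15–13:45.
Total common minutes: 30 + 30 = 60.

60 minutes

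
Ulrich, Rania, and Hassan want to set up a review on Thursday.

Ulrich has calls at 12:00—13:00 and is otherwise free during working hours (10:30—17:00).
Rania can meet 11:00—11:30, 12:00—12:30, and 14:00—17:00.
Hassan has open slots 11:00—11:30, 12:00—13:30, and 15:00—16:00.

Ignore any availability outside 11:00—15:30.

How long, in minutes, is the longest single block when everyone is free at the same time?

Ulrich free within 10:30–17:00: 10:30–12:00, 13:00–17:00.
Ulrich ∩ Rania: 11:00–11:30, 14:00–17:00.
Ulrich ∩ Rania ∩ Hassan: 11:00–11:30, 15:00–16:00.
Restricted to 11:00–15:30: 11:00–11:30, 15:00–15:30.
Common window lengths: 30, 30 min; longest is 30.

30 minutes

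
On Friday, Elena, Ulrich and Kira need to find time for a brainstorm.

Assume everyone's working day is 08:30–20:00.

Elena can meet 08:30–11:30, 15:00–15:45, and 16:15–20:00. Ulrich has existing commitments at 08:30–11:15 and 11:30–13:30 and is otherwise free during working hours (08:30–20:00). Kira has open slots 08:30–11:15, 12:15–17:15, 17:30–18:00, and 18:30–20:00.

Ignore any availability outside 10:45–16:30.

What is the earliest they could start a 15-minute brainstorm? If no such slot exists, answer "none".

15:00

Ulrich free within 08:30–20:00: 11:15–11:30, 13:30–20:00.
Elena ∩ Ulrich: 11:15–11:30, 15:00–15:45, 16:15–20:00.
Elena ∩ Ulrich ∩ Kira: 15:00–15:45, 16:15–17:15, 17:30–18:00, 18:30–20:00.
Restricted to 10:45–16:30: 15:00–15:45, 16:15–16:30.
Windows ≥ 15 min: 15:00–15:45, 16:15–16:30.
Earliest such window starts at 15:00.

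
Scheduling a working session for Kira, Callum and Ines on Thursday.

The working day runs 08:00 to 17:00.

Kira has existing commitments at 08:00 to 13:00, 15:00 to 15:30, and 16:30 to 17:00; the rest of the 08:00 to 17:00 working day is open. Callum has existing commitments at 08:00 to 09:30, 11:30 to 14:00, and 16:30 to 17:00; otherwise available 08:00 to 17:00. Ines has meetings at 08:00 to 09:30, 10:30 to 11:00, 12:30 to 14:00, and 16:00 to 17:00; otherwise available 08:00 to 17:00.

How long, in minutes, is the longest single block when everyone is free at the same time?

60 minutes

Kira free within 08:00–17:00: 13:00–15:00, 15:30–16:30.
Callum free within 08:00–17:00: 09:30–11:30, 14:00–16:30.
Ines free within 08:00–17:00: 09:30–10:30, 11:00–12:30, 14:00–16:00.
Kira ∩ Callum: 14:00–15:00, 15:30–16:30.
Kira ∩ Callum ∩ Ines: 14:00–15:00, 15:30–16:00.
Common window lengths: 60, 30 min; longest is 60.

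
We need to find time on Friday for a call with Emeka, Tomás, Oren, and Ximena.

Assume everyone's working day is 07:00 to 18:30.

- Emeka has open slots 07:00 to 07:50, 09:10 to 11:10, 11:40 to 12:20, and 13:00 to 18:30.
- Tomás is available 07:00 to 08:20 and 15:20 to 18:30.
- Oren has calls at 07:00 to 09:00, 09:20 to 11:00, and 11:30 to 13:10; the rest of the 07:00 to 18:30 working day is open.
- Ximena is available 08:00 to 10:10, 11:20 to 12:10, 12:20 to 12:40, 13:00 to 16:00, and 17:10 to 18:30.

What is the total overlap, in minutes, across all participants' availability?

120 minutes

Oren free within 07:00–18:30: 09:00–09:20, 11:00–11:30, 13:10–18:30.
Emeka ∩ Tomás: 07:00–07:50, 15:20–18:30.
Emeka ∩ Tomás ∩ Oren: 15:20–18:30.
Emeka ∩ Tomás ∩ Oren ∩ Ximena: 15:20–16:00, 17:10–18:30.
Total common minutes: 40 + 80 = 120.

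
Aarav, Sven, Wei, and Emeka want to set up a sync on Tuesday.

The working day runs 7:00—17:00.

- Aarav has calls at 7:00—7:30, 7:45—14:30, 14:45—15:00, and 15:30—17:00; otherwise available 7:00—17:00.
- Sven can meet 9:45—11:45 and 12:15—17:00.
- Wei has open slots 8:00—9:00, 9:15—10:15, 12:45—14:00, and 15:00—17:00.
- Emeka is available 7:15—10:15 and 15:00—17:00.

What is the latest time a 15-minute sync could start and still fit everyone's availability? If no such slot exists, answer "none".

15:15

Aarav free within 07:00–17:00: 07:30–07:45, 14:30–14:45, 15:00–15:30.
Aarav ∩ Sven: 14:30–14:45, 15:00–15:30.
Aarav ∩ Sven ∩ Wei: 15:00–15:30.
Aarav ∩ Sven ∩ Wei ∩ Emeka: 15:00–15:30.
Windows ≥ 15 min: 15:00–15:30.
Latest start in the last window 15:00–15:30 is 15:30 − 15 min = 15:15.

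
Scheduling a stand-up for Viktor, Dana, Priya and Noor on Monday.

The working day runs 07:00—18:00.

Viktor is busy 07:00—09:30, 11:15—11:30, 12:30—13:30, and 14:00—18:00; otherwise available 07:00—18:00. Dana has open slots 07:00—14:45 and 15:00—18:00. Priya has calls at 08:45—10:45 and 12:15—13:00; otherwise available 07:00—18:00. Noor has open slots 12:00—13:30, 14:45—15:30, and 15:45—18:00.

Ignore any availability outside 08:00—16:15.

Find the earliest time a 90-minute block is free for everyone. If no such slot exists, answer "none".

none

Viktor free within 07:00–18:00: 09:30–11:15, 11:30–12:30, 13:30–14:00.
Priya free within 07:00–18:00: 07:00–08:45, 10:45–12:15, 13:00–18:00.
Viktor ∩ Dana: 09:30–11:15, 11:30–12:30, 13:30–14:00.
Viktor ∩ Dana ∩ Priya: 10:45–11:15, 11:30–12:15, 13:30–14:00.
Viktor ∩ Dana ∩ Priya ∩ Noor: 12:00–12:15.
Restricted to 08:00–16:15: 12:00–12:15.
Windows ≥ 90 min: (none).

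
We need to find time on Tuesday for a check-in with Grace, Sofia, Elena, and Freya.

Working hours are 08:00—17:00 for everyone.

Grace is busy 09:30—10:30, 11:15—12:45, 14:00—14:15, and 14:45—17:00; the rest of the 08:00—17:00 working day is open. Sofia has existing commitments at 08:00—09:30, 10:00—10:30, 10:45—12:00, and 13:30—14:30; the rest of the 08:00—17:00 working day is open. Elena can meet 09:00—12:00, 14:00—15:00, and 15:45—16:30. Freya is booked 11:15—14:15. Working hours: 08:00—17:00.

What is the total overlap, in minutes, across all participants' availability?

30 minutes

Grace free within 08:00–17:00: 08:00–09:30, 10:30–11:15, 12:45–14:00, 14:15–14:45.
Sofia free within 08:00–17:00: 09:30–10:00, 10:30–10:45, 12:00–13:30, 14:30–17:00.
Freya free within 08:00–17:00: 08:00–11:15, 14:15–17:00.
Grace ∩ Sofia: 10:30–10:45, 12:45–13:30, 14:30–14:45.
Grace ∩ Sofia ∩ Elena: 10:30–10:45, 14:30–14:45.
Grace ∩ Sofia ∩ Elena ∩ Freya: 10:30–10:45, 14:30–14:45.
Total common minutes: 15 + 15 = 30.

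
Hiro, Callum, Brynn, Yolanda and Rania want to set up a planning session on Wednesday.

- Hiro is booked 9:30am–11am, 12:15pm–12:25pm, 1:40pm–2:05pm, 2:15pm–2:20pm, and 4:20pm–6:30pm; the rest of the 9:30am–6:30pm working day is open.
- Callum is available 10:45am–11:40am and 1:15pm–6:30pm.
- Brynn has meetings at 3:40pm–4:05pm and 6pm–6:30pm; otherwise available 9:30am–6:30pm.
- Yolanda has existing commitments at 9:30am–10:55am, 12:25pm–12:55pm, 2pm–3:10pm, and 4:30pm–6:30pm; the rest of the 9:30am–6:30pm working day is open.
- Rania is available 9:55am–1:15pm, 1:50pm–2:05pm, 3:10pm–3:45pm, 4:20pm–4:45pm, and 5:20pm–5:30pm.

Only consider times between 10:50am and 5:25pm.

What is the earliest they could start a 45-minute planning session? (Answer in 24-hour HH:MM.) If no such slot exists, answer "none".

none

Hiro free within 09:30–18:30: 11:00–12:15, 12:25–13:40, 14:05–14:15, 14:20–16:20.
Brynn free within 09:30–18:30: 09:30–15:40, 16:05–18:00.
Yolanda free within 09:30–18:30: 10:55–12:25, 12:55–14:00, 15:10–16:30.
Hiro ∩ Callum: 11:00–11:40, 13:15–13:40, 14:05–14:15, 14:20–16:20.
Hiro ∩ Callum ∩ Brynn: 11:00–11:40, 13:15–13:40, 14:05–14:15, 14:20–15:40, 16:05–16:20.
Hiro ∩ Callum ∩ Brynn ∩ Yolanda: 11:00–11:40, 13:15–13:40, 15:10–15:40, 16:05–16:20.
Hiro ∩ Callum ∩ Brynn ∩ Yolanda ∩ Rania: 11:00–11:40, 15:10–15:40.
Restricted to 10:50–17:25: 11:00–11:40, 15:10–15:40.
Windows ≥ 45 min: (none).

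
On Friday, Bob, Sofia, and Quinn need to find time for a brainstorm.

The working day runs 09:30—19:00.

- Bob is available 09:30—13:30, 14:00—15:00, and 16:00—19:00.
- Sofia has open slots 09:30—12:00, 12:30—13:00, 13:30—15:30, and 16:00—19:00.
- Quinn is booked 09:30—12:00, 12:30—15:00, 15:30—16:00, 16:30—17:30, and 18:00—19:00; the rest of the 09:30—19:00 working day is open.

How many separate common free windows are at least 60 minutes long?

Quinn free within 09:30–19:00: 12:00–12:30, 15:00–15:30, 16:00–16:30, 17:30–18:00.
Bob ∩ Sofia: 09:30–12:00, 12:30–13:00, 14:00–15:00, 16:00–19:00.
Bob ∩ Sofia ∩ Quinn: 16:00–16:30, 17:30–18:00.
Windows ≥ 60 min: (none).
That's 0 windows.

0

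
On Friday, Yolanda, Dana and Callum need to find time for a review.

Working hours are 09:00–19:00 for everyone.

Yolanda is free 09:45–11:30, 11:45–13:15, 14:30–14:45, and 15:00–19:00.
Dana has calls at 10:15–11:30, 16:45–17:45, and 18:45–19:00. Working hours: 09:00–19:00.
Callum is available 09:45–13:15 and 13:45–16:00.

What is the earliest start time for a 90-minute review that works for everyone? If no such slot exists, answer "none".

11:45

Dana free within 09:00–19:00: 09:00–10:15, 11:30–16:45, 17:45–18:45.
Yolanda ∩ Dana: 09:45–10:15, 11:45–13:15, 14:30–14:45, 15:00–16:45, 17:45–18:45.
Yolanda ∩ Dana ∩ Callum: 09:45–10:15, 11:45–13:15, 14:30–14:45, 15:00–16:00.
Windows ≥ 90 min: 11:45–13:15.
Earliest such window starts at 11:45.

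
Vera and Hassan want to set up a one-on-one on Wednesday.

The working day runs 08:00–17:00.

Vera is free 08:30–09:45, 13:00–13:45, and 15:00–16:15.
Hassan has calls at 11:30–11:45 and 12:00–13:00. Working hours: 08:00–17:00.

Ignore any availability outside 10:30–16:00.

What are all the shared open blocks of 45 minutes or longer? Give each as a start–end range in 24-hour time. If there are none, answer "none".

Hassan free within 08:00–17:00: 08:00–11:30, 11:45–12:00, 13:00–17:00.
Vera ∩ Hassan: 08:30–09:45, 13:00–13:45, 15:00–16:15.
Restricted to 10:30–16:00: 13:00–13:45, 15:00–16:00.
Windows ≥ 45 min: 13:00–13:45, 15:00–16:00.

13:00–13:45, 15:00–16:00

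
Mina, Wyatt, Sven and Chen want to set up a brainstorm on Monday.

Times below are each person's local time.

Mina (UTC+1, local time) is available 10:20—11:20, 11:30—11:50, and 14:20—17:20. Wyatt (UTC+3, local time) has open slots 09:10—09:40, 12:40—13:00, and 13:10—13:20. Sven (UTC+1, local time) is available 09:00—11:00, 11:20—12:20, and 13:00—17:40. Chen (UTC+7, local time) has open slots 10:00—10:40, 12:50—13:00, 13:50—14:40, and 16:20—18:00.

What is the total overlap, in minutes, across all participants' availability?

Mina → UTC: 09:20–10:20, 10:30–10:50, 13:20–16:20.
Wyatt → UTC: 06:10–06:40, 09:40–10:00, 10:10–10:20.
Sven → UTC: 08:00–10:00, 10:20–11:20, 12:00–16:40.
Chen → UTC: 03:00–03:40, 05:50–06:00, 06:50–07:40, 09:20–11:00.
Mina ∩ Wyatt: 09:40–10:00, 10:10–10:20.
Mina ∩ Wyatt ∩ Sven: 09:40–10:00.
Mina ∩ Wyatt ∩ Sven ∩ Chen: 09:40–10:00.
Total common minutes: 20.

20 minutes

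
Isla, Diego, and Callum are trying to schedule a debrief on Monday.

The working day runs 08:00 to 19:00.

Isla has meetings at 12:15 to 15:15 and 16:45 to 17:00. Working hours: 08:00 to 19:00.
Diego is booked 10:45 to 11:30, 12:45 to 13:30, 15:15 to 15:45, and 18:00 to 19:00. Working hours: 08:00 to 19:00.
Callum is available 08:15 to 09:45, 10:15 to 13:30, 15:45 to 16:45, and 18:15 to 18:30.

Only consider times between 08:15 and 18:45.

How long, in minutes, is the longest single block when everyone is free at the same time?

90 minutes

Isla free within 08:00–19:00: 08:00–12:15, 15:15–16:45, 17:00–19:00.
Diego free within 08:00–19:00: 08:00–10:45, 11:30–12:45, 13:30–15:15, 15:45–18:00.
Isla ∩ Diego: 08:00–10:45, 11:30–12:15, 15:45–16:45, 17:00–18:00.
Isla ∩ Diego ∩ Callum: 08:15–09:45, 10:15–10:45, 11:30–12:15, 15:45–16:45.
Restricted to 08:15–18:45: 08:15–09:45, 10:15–10:45, 11:30–12:15, 15:45–16:45.
Common window lengths: 90, 30, 45, 60 min; longest is 90.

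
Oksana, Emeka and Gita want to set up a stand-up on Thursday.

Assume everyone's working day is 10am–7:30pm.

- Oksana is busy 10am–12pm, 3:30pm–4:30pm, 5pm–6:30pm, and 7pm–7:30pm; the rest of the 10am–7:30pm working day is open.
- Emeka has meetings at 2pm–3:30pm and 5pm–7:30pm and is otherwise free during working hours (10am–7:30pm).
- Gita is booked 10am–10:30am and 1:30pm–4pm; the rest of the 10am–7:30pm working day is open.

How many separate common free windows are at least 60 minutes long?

Oksana free within 10:00–19:30: 12:00–15:30, 16:30–17:00, 18:30–19:00.
Emeka free within 10:00–19:30: 10:00–14:00, 15:30–17:00.
Gita free within 10:00–19:30: 10:30–13:30, 16:00–19:30.
Oksana ∩ Emeka: 12:00–14:00, 16:30–17:00.
Oksana ∩ Emeka ∩ Gita: 12:00–13:30, 16:30–17:00.
Windows ≥ 60 min: 12:00–13:30.
That's 1 window.

1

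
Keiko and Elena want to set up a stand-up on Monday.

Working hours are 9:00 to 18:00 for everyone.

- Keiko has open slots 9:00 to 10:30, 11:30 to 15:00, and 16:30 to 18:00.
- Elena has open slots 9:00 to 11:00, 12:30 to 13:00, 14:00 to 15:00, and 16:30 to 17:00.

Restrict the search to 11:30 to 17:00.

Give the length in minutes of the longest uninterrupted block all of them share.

60 minutes

Keiko ∩ Elena: 09:00–10:30, 12:30–13:00, 14:00–15:00, 16:30–17:00.
Restricted to 11:30–17:00: 12:30–13:00, 14:00–15:00, 16:30–17:00.
Common window lengths: 30, 60, 30 min; longest is 60.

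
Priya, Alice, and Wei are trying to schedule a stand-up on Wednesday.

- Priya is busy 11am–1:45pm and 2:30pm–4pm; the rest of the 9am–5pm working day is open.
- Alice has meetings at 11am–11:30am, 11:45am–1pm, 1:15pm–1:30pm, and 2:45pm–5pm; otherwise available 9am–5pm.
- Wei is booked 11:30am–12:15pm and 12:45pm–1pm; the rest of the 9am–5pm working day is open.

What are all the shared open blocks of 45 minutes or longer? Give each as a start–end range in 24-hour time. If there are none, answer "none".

Priya free within 09:00–17:00: 09:00–11:00, 13:45–14:30, 16:00–17:00.
Alice free within 09:00–17:00: 09:00–11:00, 11:30–11:45, 13:00–13:15, 13:30–14:45.
Wei free within 09:00–17:00: 09:00–11:30, 12:15–12:45, 13:00–17:00.
Priya ∩ Alice: 09:00–11:00, 13:45–14:30.
Priya ∩ Alice ∩ Wei: 09:00–11:00, 13:45–14:30.
Windows ≥ 45 min: 09:00–11:00, 13:45–14:30.

09:00–11:00, 13:45–14:30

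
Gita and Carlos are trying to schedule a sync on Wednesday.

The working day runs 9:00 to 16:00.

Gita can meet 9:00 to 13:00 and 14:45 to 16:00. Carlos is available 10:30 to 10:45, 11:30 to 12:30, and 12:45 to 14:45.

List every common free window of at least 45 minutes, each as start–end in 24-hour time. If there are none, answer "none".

11:30–12:30

Gita ∩ Carlos: 10:30–10:45, 11:30–12:30, 12:45–13:00.
Windows ≥ 45 min: 11:30–12:30.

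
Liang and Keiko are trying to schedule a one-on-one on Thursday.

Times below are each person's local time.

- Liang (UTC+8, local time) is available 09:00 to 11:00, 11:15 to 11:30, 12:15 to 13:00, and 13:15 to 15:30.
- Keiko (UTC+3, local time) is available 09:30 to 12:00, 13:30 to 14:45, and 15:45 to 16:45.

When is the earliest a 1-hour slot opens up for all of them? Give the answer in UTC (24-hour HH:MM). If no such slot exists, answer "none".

06:30

Liang → UTC: 01:00–03:00, 03:15–03:30, 04:15–05:00, 05:15–07:30.
Keiko → UTC: 06:30–09:00, 10:30–11:45, 12:45–13:45.
Liang ∩ Keiko: 06:30–07:30.
Windows ≥ 60 min: 06:30–07:30.
Earliest such window starts at 06:30.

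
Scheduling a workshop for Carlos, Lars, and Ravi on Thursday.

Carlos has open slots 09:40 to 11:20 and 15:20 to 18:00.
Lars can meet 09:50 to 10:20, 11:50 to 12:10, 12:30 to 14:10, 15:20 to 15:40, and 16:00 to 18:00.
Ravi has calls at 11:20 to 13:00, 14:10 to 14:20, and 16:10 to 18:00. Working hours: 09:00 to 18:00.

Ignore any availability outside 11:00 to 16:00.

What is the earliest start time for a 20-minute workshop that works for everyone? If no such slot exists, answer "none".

15:20

Ravi free within 09:00–18:00: 09:00–11:20, 13:00–14:10, 14:20–16:10.
Carlos ∩ Lars: 09:50–10:20, 15:20–15:40, 16:00–18:00.
Carlos ∩ Lars ∩ Ravi: 09:50–10:20, 15:20–15:40, 16:00–16:10.
Restricted to 11:00–16:00: 15:20–15:40.
Windows ≥ 20 min: 15:20–15:40.
Earliest such window starts at 15:20.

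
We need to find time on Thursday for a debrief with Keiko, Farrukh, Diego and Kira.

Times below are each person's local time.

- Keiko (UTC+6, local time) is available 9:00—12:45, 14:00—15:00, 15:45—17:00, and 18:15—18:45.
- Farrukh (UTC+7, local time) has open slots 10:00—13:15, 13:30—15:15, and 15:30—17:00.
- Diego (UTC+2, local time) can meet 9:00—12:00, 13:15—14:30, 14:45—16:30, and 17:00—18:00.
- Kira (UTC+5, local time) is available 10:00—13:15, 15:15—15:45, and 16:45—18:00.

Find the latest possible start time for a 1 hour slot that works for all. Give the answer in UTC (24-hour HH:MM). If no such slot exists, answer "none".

Keiko → UTC: 03:00–06:45, 08:00–09:00, 09:45–11:00, 12:15–12:45.
Farrukh → UTC: 03:00–06:15, 06:30–08:15, 08:30–10:00.
Diego → UTC: 07:00–10:00, 11:15–12:30, 12:45–14:30, 15:00–16:00.
Kira → UTC: 05:00–08:15, 10:15–10:45, 11:45–13:00.
Keiko ∩ Farrukh: 03:00–06:15, 06:30–06:45, 08:00–08:15, 08:30–09:00, 09:45–10:00.
Keiko ∩ Farrukh ∩ Diego: 08:00–08:15, 08:30–09:00, 09:45–10:00.
Keiko ∩ Farrukh ∩ Diego ∩ Kira: 08:00–08:15.
Windows ≥ 60 min: (none).

none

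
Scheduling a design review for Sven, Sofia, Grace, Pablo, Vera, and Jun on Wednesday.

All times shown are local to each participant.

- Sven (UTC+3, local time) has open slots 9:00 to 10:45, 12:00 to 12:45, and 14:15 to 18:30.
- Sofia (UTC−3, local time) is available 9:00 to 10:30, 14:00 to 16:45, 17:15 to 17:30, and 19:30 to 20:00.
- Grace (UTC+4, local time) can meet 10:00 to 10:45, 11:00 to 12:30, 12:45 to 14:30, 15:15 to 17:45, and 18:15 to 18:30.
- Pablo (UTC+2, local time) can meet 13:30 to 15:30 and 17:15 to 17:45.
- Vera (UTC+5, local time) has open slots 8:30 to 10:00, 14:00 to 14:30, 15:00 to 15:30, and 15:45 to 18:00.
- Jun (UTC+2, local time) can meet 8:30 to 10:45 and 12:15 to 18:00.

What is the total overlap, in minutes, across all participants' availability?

60 minutes

Sven → UTC: 06:00–07:45, 09:00–09:45, 11:15–15:30.
Sofia → UTC: 12:00–13:30, 17:00–19:45, 20:15–20:30, 22:30–23:00.
Grace → UTC: 06:00–06:45, 07:00–08:30, 08:45–10:30, 11:15–13:45, 14:15–14:30.
Pablo → UTC: 11:30–13:30, 15:15–15:45.
Vera → UTC: 03:30–05:00, 09:00–09:30, 10:00–10:30, 10:45–13:00.
Jun → UTC: 06:30–08:45, 10:15–16:00.
Sven ∩ Sofia: 12:00–13:30.
Sven ∩ Sofia ∩ Grace: 12:00–13:30.
Sven ∩ Sofia ∩ Grace ∩ Pablo: 12:00–13:30.
Sven ∩ Sofia ∩ Grace ∩ Pablo ∩ Vera: 12:00–13:00.
Sven ∩ Sofia ∩ Grace ∩ Pablo ∩ Vera ∩ Jun: 12:00–13:00.
Total common minutes: 60.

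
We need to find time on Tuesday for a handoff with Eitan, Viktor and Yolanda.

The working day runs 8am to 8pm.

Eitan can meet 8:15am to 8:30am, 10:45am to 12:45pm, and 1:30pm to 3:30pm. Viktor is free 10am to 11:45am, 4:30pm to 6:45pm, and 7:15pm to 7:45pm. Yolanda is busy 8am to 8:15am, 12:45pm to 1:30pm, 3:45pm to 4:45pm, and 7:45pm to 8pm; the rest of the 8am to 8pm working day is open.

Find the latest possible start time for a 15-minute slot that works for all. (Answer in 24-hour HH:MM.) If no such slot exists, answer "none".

Yolanda free within 08:00–20:00: 08:15–12:45, 13:30–15:45, 16:45–19:45.
Eitan ∩ Viktor: 10:45–11:45.
Eitan ∩ Viktor ∩ Yolanda: 10:45–11:45.
Windows ≥ 15 min: 10:45–11:45.
Latest start in the last window 10:45–11:45 is 11:45 − 15 min = 11:30.

11:30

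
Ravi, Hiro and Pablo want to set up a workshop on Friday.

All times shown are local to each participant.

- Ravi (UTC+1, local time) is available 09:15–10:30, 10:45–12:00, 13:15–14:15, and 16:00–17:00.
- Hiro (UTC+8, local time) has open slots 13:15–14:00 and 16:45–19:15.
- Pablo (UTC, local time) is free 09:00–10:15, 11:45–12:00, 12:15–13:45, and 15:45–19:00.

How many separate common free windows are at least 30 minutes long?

2

Ravi → UTC: 08:15–09:30, 09:45–11:00, 12:15–13:15, 15:00–16:00.
Hiro → UTC: 05:15–06:00, 08:45–11:15.
Pablo → UTC: 09:00–10:15, 11:45–12:00, 12:15–13:45, 15:45–19:00.
Ravi ∩ Hiro: 08:45–09:30, 09:45–11:00.
Ravi ∩ Hiro ∩ Pablo: 09:00–09:30, 09:45–10:15.
Windows ≥ 30 min: 09:00–09:30, 09:45–10:15.
That's 2 windows.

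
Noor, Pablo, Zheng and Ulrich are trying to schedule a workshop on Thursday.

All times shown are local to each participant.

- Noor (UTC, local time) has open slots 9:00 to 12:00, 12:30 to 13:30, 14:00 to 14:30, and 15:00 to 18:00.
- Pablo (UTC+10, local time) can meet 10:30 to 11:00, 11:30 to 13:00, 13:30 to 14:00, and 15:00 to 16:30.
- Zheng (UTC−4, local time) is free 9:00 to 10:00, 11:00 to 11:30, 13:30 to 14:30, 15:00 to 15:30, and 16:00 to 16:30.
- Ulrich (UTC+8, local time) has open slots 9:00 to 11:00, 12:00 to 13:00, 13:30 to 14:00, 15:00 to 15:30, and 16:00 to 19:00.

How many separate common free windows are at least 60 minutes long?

0

Noor → UTC: 09:00–12:00, 12:30–13:30, 14:00–14:30, 15:00–18:00.
Pablo → UTC: 00:30–01:00, 01:30–03:00, 03:30–04:00, 05:00–06:30.
Zheng → UTC: 13:00–14:00, 15:00–15:30, 17:30–18:30, 19:00–19:30, 20:00–20:30.
Ulrich → UTC: 01:00–03:00, 04:00–05:00, 05:30–06:00, 07:00–07:30, 08:00–11:00.
Noor ∩ Pablo: (none).
Noor ∩ Pablo ∩ Zheng: (none).
Noor ∩ Pablo ∩ Zheng ∩ Ulrich: (none).
Windows ≥ 60 min: (none).
That's 0 windows.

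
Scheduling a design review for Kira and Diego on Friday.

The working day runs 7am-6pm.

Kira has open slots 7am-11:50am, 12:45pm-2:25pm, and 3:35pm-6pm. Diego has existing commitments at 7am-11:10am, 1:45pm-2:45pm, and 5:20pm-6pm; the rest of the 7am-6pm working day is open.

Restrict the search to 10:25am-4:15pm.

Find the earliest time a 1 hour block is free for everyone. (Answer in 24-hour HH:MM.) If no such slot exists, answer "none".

Diego free within 07:00–18:00: 11:10–13:45, 14:45–17:20.
Kira ∩ Diego: 11:10–11:50, 12:45–13:45, 15:35–17:20.
Restricted to 10:25–16:15: 11:10–11:50, 12:45–13:45, 15:35–16:15.
Windows ≥ 60 min: 12:45–13:45.
Earliest such window starts at 12:45.

12:45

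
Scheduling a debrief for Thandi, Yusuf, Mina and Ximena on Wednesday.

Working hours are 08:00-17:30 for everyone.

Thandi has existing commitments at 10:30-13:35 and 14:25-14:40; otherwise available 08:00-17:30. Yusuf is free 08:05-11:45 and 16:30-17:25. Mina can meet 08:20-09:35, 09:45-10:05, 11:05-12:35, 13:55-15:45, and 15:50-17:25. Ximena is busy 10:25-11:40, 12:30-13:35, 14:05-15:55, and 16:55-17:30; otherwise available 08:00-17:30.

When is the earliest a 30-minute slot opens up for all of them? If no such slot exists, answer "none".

Thandi free within 08:00–17:30: 08:00–10:30, 13:35–14:25, 14:40–17:30.
Ximena free within 08:00–17:30: 08:00–10:25, 11:40–12:30, 13:35–14:05, 15:55–16:55.
Thandi ∩ Yusuf: 08:05–10:30, 16:30–17:25.
Thandi ∩ Yusuf ∩ Mina: 08:20–09:35, 09:45–10:05, 16:30–17:25.
Thandi ∩ Yusuf ∩ Mina ∩ Ximena: 08:20–09:35, 09:45–10:05, 16:30–16:55.
Windows ≥ 30 min: 08:20–09:35.
Earliest such window starts at 08:20.

08:20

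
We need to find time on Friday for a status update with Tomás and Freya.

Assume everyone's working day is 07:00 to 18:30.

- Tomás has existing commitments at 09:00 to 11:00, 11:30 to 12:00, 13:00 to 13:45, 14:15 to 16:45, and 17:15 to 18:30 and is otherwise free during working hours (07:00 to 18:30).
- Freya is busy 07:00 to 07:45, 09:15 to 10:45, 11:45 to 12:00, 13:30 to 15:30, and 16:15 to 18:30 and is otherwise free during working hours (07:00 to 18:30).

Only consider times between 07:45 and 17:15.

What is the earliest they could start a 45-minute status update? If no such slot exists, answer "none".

Tomás free within 07:00–18:30: 07:00–09:00, 11:00–11:30, 12:00–13:00, 13:45–14:15, 16:45–17:15.
Freya free within 07:00–18:30: 07:45–09:15, 10:45–11:45, 12:00–13:30, 15:30–16:15.
Tomás ∩ Freya: 07:45–09:00, 11:00–11:30, 12:00–13:00.
Restricted to 07:45–17:15: 07:45–09:00, 11:00–11:30, 12:00–13:00.
Windows ≥ 45 min: 07:45–09:00, 12:00–13:00.
Earliest such window starts at 07:45.

07:45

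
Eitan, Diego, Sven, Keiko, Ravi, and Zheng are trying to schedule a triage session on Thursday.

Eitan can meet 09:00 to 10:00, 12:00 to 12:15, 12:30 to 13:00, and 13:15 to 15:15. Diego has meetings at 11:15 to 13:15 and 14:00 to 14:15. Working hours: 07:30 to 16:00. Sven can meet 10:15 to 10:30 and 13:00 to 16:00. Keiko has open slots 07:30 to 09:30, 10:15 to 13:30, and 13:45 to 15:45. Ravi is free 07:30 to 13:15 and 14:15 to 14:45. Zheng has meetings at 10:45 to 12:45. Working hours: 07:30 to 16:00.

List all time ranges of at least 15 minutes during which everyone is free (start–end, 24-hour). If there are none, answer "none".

Diego free within 07:30–16:00: 07:30–11:15, 13:15–14:00, 14:15–16:00.
Zheng free within 07:30–16:00: 07:30–10:45, 12:45–16:00.
Eitan ∩ Diego: 09:00–10:00, 13:15–14:00, 14:15–15:15.
Eitan ∩ Diego ∩ Sven: 13:15–14:00, 14:15–15:15.
Eitan ∩ Diego ∩ Sven ∩ Keiko: 13:15–13:30, 13:45–14:00, 14:15–15:15.
Eitan ∩ Diego ∩ Sven ∩ Keiko ∩ Ravi: 14:15–14:45.
Eitan ∩ Diego ∩ Sven ∩ Keiko ∩ Ravi ∩ Zheng: 14:15–14:45.
Windows ≥ 15 min: 14:15–14:45.

14:15–14:45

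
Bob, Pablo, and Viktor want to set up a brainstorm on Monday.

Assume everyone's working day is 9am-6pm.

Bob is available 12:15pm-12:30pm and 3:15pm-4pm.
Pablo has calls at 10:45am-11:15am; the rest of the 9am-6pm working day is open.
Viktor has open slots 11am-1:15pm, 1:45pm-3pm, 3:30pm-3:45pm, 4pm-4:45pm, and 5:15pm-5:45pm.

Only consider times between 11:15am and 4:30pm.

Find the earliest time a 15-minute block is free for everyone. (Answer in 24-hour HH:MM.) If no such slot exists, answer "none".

12:15

Pablo free within 09:00–18:00: 09:00–10:45, 11:15–18:00.
Bob ∩ Pablo: 12:15–12:30, 15:15–16:00.
Bob ∩ Pablo ∩ Viktor: 12:15–12:30, 15:30–15:45.
Restricted to 11:15–16:30: 12:15–12:30, 15:30–15:45.
Windows ≥ 15 min: 12:15–12:30, 15:30–15:45.
Earliest such window starts at 12:15.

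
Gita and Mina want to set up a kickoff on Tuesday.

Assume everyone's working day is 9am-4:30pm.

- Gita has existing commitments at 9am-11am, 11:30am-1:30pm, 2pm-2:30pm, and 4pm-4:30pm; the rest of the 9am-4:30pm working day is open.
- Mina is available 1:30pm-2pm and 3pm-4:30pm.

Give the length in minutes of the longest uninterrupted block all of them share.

60 minutes

Gita free within 09:00–16:30: 11:00–11:30, 13:30–14:00, 14:30–16:00.
Gita ∩ Mina: 13:30–14:00, 15:00–16:00.
Common window lengths: 30, 60 min; longest is 60.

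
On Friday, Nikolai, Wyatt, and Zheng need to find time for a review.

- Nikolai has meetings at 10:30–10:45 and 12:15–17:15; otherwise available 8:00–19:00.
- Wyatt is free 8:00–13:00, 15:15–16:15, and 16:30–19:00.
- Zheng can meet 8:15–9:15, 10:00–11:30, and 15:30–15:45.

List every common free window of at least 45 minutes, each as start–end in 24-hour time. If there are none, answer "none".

08:15–09:15, 10:45–11:30

Nikolai free within 08:00–19:00: 08:00–10:30, 10:45–12:15, 17:15–19:00.
Nikolai ∩ Wyatt: 08:00–10:30, 10:45–12:15, 17:15–19:00.
Nikolai ∩ Wyatt ∩ Zheng: 08:15–09:15, 10:00–10:30, 10:45–11:30.
Windows ≥ 45 min: 08:15–09:15, 10:45–11:30.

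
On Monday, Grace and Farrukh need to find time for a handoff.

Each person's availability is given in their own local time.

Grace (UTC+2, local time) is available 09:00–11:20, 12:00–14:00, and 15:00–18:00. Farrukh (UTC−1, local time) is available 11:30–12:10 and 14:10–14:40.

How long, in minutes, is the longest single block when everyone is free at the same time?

Grace → UTC: 07:00–09:20, 10:00–12:00, 13:00–16:00.
Farrukh → UTC: 12:30–13:10, 15:10–15:40.
Grace ∩ Farrukh: 13:00–13:10, 15:10–15:40.
Common window lengths: 10, 30 min; longest is 30.

30 minutes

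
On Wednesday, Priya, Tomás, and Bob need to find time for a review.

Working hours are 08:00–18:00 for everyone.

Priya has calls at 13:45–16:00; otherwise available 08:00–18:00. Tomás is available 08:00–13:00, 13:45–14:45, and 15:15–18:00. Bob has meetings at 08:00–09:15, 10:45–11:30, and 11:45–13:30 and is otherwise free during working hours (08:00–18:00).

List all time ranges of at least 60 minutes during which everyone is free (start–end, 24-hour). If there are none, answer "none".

Priya free within 08:00–18:00: 08:00–13:45, 16:00–18:00.
Bob free within 08:00–18:00: 09:15–10:45, 11:30–11:45, 13:30–18:00.
Priya ∩ Tomás: 08:00–13:00, 16:00–18:00.
Priya ∩ Tomás ∩ Bob: 09:15–10:45, 11:30–11:45, 16:00–18:00.
Windows ≥ 60 min: 09:15–10:45, 16:00–18:00.

09:15–10:45, 16:00–18:00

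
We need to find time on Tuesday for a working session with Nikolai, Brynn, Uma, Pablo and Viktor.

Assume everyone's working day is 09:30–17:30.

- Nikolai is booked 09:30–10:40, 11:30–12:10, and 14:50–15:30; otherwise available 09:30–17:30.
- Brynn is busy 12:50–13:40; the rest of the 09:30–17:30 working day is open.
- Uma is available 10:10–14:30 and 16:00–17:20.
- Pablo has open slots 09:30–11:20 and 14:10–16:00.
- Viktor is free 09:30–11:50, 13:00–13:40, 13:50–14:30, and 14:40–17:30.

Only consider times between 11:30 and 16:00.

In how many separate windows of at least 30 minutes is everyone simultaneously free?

0

Nikolai free within 09:30–17:30: 10:40–11:30, 12:10–14:50, 15:30–17:30.
Brynn free within 09:30–17:30: 09:30–12:50, 13:40–17:30.
Nikolai ∩ Brynn: 10:40–11:30, 12:10–12:50, 13:40–14:50, 15:30–17:30.
Nikolai ∩ Brynn ∩ Uma: 10:40–11:30, 12:10–12:50, 13:40–14:30, 16:00–17:20.
Nikolai ∩ Brynn ∩ Uma ∩ Pablo: 10:40–11:20, 14:10–14:30.
Nikolai ∩ Brynn ∩ Uma ∩ Pablo ∩ Viktor: 10:40–11:20, 14:10–14:30.
Restricted to 11:30–16:00: 14:10–14:30.
Windows ≥ 30 min: (none).
That's 0 windows.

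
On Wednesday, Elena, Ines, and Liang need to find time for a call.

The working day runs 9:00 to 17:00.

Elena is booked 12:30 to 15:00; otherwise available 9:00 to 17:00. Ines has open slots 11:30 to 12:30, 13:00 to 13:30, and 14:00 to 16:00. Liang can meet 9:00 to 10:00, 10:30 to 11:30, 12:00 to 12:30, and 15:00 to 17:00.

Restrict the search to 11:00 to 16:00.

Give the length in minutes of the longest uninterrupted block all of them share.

Elena free within 09:00–17:00: 09:00–12:30, 15:00–17:00.
Elena ∩ Ines: 11:30–12:30, 15:00–16:00.
Elena ∩ Ines ∩ Liang: 12:00–12:30, 15:00–16:00.
Restricted to 11:00–16:00: 12:00–12:30, 15:00–16:00.
Common window lengths: 30, 60 min; longest is 60.

60 minutes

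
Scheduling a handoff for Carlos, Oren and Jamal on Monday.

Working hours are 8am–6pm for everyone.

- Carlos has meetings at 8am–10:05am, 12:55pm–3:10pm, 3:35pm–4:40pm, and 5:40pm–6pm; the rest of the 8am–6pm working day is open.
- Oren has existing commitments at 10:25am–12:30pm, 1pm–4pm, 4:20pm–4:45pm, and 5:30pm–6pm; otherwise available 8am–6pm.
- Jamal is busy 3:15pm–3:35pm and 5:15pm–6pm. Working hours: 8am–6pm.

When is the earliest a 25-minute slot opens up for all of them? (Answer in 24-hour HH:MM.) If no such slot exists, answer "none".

12:30

Carlos free within 08:00–18:00: 10:05–12:55, 15:10–15:35, 16:40–17:40.
Oren free within 08:00–18:00: 08:00–10:25, 12:30–13:00, 16:00–16:20, 16:45–17:30.
Jamal free within 08:00–18:00: 08:00–15:15, 15:35–17:15.
Carlos ∩ Oren: 10:05–10:25, 12:30–12:55, 16:45–17:30.
Carlos ∩ Oren ∩ Jamal: 10:05–10:25, 12:30–12:55, 16:45–17:15.
Windows ≥ 25 min: 12:30–12:55, 16:45–17:15.
Earliest such window starts at 12:30.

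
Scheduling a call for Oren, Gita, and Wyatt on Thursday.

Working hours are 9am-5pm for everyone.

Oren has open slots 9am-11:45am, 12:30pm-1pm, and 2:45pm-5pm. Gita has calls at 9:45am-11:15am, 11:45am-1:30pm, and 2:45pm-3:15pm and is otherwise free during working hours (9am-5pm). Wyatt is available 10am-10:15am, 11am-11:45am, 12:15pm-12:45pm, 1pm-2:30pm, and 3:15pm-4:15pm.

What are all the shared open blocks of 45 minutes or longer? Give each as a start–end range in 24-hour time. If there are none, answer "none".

15:15–16:15

Gita free within 09:00–17:00: 09:00–09:45, 11:15–11:45, 13:30–14:45, 15:15–17:00.
Oren ∩ Gita: 09:00–09:45, 11:15–11:45, 15:15–17:00.
Oren ∩ Gita ∩ Wyatt: 11:15–11:45, 15:15–16:15.
Windows ≥ 45 min: 15:15–16:15.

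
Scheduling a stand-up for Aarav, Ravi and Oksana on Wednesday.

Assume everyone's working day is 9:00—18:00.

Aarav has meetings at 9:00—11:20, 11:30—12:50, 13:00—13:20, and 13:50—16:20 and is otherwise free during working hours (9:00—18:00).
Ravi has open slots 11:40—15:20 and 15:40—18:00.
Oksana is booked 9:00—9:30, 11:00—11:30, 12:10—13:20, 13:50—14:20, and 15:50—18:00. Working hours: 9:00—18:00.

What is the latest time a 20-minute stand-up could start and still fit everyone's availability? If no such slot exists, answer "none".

Aarav free within 09:00–18:00: 11:20–11:30, 12:50–13:00, 13:20–13:50, 16:20–18:00.
Oksana free within 09:00–18:00: 09:30–11:00, 11:30–12:10, 13:20–13:50, 14:20–15:50.
Aarav ∩ Ravi: 12:50–13:00, 13:20–13:50, 16:20–18:00.
Aarav ∩ Ravi ∩ Oksana: 13:20–13:50.
Windows ≥ 20 min: 13:20–13:50.
Latest start in the last window 13:20–13:50 is 13:50 − 20 min = 13:30.

13:30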